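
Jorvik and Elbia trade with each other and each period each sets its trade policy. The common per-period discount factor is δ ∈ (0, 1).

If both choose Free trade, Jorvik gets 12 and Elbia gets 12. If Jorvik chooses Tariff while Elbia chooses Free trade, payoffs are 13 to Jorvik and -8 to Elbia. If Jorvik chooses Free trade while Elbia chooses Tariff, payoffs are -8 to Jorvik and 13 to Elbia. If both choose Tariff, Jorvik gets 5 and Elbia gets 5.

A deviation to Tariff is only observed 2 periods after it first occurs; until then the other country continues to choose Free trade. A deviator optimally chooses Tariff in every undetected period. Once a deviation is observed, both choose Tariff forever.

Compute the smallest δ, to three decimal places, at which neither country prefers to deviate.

0.354

The best deviation is to choose Tariff for all 2 undetected periods, earning 13 each, then 5 forever once detected.
Deviation value: 13(1−δ^2)/(1−δ) + 5δ^2/(1−δ); cooperation value: 12/(1−δ).
IC: 12 ≥ 13(1−δ^2) + 5δ^2 = 13 − 8δ^2.
So δ^2 ≥ 1/8, giving δ ≥ (1/8)^(1/2) ≈ 0.354.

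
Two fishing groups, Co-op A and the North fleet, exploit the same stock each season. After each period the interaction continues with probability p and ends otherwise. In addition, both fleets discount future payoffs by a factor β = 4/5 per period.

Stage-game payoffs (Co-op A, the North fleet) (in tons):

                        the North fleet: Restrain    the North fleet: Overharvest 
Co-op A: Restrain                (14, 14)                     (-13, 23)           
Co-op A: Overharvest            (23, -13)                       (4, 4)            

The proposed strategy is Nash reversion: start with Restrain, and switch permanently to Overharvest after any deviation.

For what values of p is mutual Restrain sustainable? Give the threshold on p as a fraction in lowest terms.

45/76

With continuation probability p and discount β, the effective per-period discount factor is βp.
Grim-trigger IC: βp ≥ (23−14)/(23−4) = 9/19.
So p ≥ (9/19)/(4/5) = 45/76.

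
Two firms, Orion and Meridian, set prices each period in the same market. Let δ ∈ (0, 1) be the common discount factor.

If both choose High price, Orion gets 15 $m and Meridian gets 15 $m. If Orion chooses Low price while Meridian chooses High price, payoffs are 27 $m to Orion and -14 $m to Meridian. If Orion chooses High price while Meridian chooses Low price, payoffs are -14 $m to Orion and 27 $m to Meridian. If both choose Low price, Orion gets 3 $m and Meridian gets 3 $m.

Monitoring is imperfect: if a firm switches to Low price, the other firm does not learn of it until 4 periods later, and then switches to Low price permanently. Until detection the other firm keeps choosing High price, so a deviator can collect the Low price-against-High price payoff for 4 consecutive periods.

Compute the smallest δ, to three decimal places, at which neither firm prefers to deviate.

0.841

A deviator earns 27 for 4 periods, then 3 forever; cooperating earns 15 forever. Multiplying the IC by (1−δ):
15 ≥ 27(1−δ^4) + 3δ^4, so 24·δ^4 ≥ 12 and δ^4 ≥ 1/2.
δ ≥ (1/2)^(1/4) ≈ 0.841.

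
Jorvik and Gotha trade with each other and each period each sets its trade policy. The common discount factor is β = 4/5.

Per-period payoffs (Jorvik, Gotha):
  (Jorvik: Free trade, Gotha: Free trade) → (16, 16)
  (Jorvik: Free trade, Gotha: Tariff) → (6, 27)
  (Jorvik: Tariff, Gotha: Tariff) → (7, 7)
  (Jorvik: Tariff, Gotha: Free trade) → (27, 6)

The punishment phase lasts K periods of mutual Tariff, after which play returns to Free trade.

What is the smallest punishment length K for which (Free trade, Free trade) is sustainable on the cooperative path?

2

Need Σ_{k=1}^{K} β^k ≥ (27−16)/(16−7) = 1.2222 at β = 4/5.
At K = 1 the sum is 0.8000 < 1.2222; at K = 2 it is 1.4400 ≥ 1.2222.
So the minimum punishment length is K = 2.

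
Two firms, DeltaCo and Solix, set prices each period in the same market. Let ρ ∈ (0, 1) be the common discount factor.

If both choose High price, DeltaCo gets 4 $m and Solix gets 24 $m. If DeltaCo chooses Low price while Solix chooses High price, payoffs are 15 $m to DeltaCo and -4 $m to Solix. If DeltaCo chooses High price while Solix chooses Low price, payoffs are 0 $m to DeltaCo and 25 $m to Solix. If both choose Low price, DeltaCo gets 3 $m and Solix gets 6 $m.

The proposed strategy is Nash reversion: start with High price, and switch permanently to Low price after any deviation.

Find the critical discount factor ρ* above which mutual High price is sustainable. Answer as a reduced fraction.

DeltaCo: cooperation gives 4 each period; deviation gives 15 once then 3 forever.
  4/(1−ρ) ≥ 15 + 3ρ/(1−ρ) ⇒ ρ ≥ 11/12.
Solix: cooperation gives 24 each period; deviation gives 25 once then 6 forever.
  ρ ≥ 1/19.
Both must hold, so the binding constraint is DeltaCo's: ρ ≥ 11/12.

11/12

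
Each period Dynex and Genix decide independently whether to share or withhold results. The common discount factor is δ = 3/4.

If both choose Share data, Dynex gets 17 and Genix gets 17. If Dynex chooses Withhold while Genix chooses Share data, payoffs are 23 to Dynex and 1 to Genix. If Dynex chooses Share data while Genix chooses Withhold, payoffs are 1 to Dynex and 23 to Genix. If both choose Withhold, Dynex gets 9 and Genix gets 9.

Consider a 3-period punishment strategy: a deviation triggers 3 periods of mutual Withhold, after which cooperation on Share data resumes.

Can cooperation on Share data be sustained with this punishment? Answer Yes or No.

Yes

IC: δ+…+δ^3 ≥ (23−17)/(17−9) = 3/4.
At δ = 3/4: partial sum = 1.7344 ≥ 0.7500. Cooperation sustainable.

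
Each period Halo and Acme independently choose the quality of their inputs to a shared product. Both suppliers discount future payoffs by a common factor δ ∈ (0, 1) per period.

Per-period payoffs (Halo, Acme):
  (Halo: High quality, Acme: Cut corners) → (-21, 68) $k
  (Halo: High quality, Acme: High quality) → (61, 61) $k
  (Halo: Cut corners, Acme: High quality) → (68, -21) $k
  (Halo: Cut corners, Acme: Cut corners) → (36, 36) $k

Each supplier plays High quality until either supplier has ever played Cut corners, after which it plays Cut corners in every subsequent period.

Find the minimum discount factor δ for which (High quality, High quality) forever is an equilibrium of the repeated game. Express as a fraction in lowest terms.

61/(1−δ) ≥ 68 + 36δ/(1−δ)
61 ≥ 68 − 32δ
δ ≥ 7/32.

7/32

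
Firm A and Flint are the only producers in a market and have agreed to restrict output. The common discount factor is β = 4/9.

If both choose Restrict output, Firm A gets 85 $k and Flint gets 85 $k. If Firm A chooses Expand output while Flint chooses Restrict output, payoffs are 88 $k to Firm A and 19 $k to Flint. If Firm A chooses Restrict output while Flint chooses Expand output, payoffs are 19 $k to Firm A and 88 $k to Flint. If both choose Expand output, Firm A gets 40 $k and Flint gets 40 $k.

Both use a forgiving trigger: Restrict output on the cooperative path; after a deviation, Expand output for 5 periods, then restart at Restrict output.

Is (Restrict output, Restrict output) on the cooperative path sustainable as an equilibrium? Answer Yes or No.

Yes

Comparing payoff streams over the 6 periods until play realigns: cooperate → 85(1+β+…+β^5); deviate → 88 + 40(β+…+β^5).
Cooperation is sustained iff (85−40)(β+…+β^5) ≥ 88−85.
β+…+β^5 = 4/9·(1−(4/9)^5)/(1−4/9) = 0.7861, and (88−85)/(85−40) = 0.0667.
0.7861 ≥ 0.0667, so cooperation is sustainable.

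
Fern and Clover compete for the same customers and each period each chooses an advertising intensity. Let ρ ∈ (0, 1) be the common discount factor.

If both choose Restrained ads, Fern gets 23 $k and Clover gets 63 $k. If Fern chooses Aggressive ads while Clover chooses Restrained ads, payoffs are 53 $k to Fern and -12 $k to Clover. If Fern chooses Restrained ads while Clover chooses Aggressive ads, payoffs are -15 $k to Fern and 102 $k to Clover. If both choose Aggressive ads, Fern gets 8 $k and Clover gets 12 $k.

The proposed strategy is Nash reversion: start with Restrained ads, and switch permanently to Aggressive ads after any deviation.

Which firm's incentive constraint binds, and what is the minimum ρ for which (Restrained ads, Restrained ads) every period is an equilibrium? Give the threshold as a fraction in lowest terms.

Fern; ρ ≥ 2/3

Fern: cooperation gives 23 each period; deviation gives 53 once then 8 forever.
  23/(1−ρ) ≥ 53 + 8ρ/(1−ρ) ⇒ ρ ≥ 30/45 = 2/3.
Clover: cooperation gives 63 each period; deviation gives 102 once then 12 forever.
  ρ ≥ 39/90 = 13/30.
Both must hold, so the binding constraint is Fern's: ρ ≥ 2/3.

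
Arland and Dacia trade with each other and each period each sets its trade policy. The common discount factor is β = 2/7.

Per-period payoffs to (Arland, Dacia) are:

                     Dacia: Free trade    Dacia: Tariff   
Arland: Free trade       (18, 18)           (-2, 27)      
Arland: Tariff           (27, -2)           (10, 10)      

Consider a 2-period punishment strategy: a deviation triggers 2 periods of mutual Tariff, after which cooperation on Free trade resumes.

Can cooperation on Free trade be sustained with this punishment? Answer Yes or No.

Comparing payoff streams over the 3 periods until play realigns: cooperate → 18(1+β+…+β^2); deviate → 27 + 10(β+…+β^2).
Cooperation is sustained iff (18−10)(β+…+β^2) ≥ 27−18.
β+…+β^2 = 2/7·(1−(2/7)^2)/(1−2/7) = 0.3673, and (27−18)/(18−10) = 1.1250.
0.3673 < 1.1250, so cooperation is not sustainable.

No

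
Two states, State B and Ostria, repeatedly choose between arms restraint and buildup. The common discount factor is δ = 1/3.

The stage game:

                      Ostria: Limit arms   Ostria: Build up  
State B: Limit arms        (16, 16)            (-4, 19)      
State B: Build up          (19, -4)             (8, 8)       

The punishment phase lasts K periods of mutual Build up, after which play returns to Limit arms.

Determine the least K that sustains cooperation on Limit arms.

No profitable deviation requires (16−8)(δ+…+δ^K) ≥ 19−16, i.e. δ+…+δ^K ≥ 3/8 ≈ 0.3750.
With δ = 1/3, the partial sums are K=1: 0.3333, K=2: 0.4444.
K = 2 is the first length at which the sum reaches 0.3750.

2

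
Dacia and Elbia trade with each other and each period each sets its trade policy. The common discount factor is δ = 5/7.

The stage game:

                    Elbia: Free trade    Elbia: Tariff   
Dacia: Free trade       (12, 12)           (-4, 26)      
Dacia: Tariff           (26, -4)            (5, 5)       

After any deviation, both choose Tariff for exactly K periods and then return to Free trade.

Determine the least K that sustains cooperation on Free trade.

5

No profitable deviation requires (12−5)(δ+…+δ^K) ≥ 26−12, i.e. δ+…+δ^K ≥ 2 ≈ 2.0000.
With δ = 5/7, the partial sums are K=1: 0.7143, K=2: 1.2245, K=3: 1.5889, K=4: 1.8492, K=5: 2.0352.
K = 5 is the first length at which the sum reaches 2.0000.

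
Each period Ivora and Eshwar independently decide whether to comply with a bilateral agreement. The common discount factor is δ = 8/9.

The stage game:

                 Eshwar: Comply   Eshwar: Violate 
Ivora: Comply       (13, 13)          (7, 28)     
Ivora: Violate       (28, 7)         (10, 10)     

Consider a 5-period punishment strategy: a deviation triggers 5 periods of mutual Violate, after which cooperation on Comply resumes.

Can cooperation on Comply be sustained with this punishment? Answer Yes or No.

A one-shot deviation gives 28 now, then 10 for 5 periods, then back to 13.
Gain from deviating: (28−13) today; loss: (13−10) in each of the next 5 periods.
No-deviation condition: (13−10)(δ+…+δ^5) ≥ 28−13, i.e. δ+…+δ^5 ≥ 5.
At δ = 8/9: δ+…+δ^5 = 3.5606 < 5.0000.
So cooperation is not sustainable.

No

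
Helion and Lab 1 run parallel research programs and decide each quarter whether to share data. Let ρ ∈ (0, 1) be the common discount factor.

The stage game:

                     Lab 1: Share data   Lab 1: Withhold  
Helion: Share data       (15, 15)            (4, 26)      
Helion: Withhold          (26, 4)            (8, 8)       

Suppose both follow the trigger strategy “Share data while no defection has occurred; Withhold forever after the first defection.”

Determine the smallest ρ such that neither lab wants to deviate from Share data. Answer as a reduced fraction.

Cooperation forever yields 15 each period: 15/(1−ρ).
Deviating yields 26 once, then 8 forever: 26 + 8ρ/(1−ρ).
No profitable deviation requires 15/(1−ρ) ≥ 26 + 8ρ/(1−ρ).
Multiplying by (1−ρ): 15 ≥ 26(1−ρ) + 8ρ = 26 − 18ρ.
So 18ρ ≥ 11, i.e. ρ ≥ 11/18.

11/18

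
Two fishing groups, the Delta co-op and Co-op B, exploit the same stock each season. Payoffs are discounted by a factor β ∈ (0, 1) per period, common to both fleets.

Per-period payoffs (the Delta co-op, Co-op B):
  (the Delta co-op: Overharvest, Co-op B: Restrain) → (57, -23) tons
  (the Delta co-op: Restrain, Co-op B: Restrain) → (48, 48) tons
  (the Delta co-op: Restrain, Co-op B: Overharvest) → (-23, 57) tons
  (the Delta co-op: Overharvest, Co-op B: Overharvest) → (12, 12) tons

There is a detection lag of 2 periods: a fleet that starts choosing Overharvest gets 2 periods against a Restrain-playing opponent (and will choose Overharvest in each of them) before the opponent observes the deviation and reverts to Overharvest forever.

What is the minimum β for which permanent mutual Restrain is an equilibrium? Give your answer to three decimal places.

A deviator earns 57 for 2 periods, then 12 forever; cooperating earns 48 forever. Multiplying the IC by (1−β):
48 ≥ 57(1−β^2) + 12β^2, so 45·β^2 ≥ 9 and β^2 ≥ 1/5.
β ≥ (1/5)^(1/2) ≈ 0.447.

0.447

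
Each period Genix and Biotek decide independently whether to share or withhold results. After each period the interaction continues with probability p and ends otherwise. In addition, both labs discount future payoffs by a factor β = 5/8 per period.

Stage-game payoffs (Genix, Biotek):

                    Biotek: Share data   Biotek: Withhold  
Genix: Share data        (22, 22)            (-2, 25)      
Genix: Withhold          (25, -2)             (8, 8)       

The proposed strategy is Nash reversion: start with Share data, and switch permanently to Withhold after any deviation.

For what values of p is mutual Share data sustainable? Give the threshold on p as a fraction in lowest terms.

Expected continuation weight on next period's payoff is β·p = 5/8·p, which plays the role of the discount factor.
Cooperation requires 5/8·p ≥ (25−22)/(25−8) = 3/17, hence p ≥ 24/85.

24/85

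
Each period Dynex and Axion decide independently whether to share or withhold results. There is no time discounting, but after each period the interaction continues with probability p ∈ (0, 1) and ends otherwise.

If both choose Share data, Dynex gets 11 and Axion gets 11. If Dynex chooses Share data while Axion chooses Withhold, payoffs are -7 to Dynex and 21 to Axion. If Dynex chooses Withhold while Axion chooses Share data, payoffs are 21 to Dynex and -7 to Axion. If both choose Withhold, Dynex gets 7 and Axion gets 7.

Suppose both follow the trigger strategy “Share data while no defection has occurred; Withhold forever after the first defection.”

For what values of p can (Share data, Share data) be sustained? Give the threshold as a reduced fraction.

Expected cooperation value is 11 + p·11 + p²·11 + … = 11/(1−p); deviation gives 21 + p·7/(1−p).
11 ≥ 21(1−p) + 7p ⇒ 14p ≥ 10 ⇒ p ≥ 10/14 = 5/7.

5/7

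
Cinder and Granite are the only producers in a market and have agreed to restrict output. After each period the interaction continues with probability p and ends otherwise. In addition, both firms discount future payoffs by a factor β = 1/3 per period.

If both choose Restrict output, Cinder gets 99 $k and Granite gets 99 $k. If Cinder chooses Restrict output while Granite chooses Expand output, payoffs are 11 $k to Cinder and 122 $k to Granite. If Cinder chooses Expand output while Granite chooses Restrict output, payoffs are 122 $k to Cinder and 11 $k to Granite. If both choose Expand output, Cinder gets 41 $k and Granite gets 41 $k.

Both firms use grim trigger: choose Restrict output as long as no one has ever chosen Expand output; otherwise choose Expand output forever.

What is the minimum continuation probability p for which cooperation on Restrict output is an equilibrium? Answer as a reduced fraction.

Expected continuation weight on next period's payoff is β·p = 1/3·p, which plays the role of the discount factor.
Cooperation requires 1/3·p ≥ (122−99)/(122−41) = 23/81, hence p ≥ 23/27.

23/27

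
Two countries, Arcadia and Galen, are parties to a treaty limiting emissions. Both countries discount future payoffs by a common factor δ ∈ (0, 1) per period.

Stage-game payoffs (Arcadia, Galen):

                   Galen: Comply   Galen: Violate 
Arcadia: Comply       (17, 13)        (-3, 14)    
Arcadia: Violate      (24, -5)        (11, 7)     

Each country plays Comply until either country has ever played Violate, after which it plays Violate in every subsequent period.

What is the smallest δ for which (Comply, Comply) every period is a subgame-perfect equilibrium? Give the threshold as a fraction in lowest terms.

Arcadia: cooperation gives 17 each period; deviation gives 24 once then 11 forever.
  17/(1−δ) ≥ 24 + 11δ/(1−δ) ⇒ δ ≥ 7/13.
Galen: cooperation gives 13 each period; deviation gives 14 once then 7 forever.
  δ ≥ 1/7.
Both must hold, so the binding constraint is Arcadia's: δ ≥ 7/13.

7/13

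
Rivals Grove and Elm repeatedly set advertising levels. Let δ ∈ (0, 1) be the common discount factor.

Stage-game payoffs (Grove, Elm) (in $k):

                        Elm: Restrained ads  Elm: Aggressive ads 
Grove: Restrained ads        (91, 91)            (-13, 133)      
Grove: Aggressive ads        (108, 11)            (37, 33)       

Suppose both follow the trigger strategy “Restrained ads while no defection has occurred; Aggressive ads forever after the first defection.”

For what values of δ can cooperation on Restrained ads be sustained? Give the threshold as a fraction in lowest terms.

21/50

Grove: cooperation gives 91 each period; deviation gives 108 once then 37 forever.
  91/(1−δ) ≥ 108 + 37δ/(1−δ) ⇒ δ ≥ 17/71.
Elm: cooperation gives 91 each period; deviation gives 133 once then 33 forever.
  δ ≥ 42/100 = 21/50.
Both must hold, so the binding constraint is Elm's: δ ≥ 21/50.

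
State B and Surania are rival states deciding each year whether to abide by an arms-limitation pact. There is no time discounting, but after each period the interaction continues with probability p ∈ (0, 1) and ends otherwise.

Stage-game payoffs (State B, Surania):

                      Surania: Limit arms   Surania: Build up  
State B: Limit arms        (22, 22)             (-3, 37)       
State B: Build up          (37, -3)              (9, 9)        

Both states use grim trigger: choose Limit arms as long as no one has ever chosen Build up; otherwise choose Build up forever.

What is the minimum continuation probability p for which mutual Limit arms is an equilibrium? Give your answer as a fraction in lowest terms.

With no time discounting, the continuation probability p plays the role of the discount factor.
Grim-trigger IC: 22/(1−p) ≥ 37 + 9p/(1−p) ⇒ p ≥ (37−22)/(37−9) = 15/28.

15/28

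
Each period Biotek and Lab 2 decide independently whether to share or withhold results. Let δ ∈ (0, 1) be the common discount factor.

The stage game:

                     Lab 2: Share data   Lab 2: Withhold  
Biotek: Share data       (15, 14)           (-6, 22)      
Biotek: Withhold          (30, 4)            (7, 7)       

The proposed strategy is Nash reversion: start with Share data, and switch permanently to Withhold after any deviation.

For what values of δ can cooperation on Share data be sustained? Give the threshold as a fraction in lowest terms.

Biotek's threshold: (30−15)/(30−7) = 15/23.
Lab 2's threshold: (22−14)/(22−7) = 8/15.
15/23 > 8/15, so Biotek binds and δ* = 15/23.

15/23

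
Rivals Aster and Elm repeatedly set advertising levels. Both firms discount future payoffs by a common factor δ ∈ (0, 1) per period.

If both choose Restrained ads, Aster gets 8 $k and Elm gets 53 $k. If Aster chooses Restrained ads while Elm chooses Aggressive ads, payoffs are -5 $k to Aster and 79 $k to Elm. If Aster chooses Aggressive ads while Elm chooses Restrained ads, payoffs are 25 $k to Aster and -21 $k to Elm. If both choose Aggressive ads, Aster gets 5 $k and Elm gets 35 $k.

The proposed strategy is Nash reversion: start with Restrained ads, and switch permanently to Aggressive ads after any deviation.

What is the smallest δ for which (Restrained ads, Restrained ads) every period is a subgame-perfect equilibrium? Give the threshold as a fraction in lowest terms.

17/20

Aster's threshold: (25−8)/(25−5) = 17/20.
Elm's threshold: (79−53)/(79−35) = 13/22.
17/20 > 13/22, so Aster binds and δ* = 17/20.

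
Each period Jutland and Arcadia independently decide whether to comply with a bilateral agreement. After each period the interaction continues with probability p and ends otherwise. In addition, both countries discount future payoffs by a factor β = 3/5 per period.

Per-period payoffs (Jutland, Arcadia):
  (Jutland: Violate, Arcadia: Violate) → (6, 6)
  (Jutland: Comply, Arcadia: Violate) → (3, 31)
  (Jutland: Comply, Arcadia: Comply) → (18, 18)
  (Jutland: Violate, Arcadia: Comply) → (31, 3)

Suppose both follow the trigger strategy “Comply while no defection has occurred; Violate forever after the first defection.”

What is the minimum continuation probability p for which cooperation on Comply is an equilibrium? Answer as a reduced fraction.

Expected continuation weight on next period's payoff is β·p = 3/5·p, which plays the role of the discount factor.
Cooperation requires 3/5·p ≥ (31−18)/(31−6) = 13/25, hence p ≥ 13/15.

13/15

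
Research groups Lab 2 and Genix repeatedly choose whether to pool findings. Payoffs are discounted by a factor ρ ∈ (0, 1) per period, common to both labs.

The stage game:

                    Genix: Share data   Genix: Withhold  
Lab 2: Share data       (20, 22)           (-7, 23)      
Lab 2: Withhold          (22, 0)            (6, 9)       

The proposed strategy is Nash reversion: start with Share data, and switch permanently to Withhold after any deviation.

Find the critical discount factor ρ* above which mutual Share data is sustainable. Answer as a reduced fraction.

Lab 2's threshold: (22−20)/(22−6) = 1/8.
Genix's threshold: (23−22)/(23−9) = 1/14.
1/8 > 1/14, so Lab 2 binds and ρ* = 1/8.

1/8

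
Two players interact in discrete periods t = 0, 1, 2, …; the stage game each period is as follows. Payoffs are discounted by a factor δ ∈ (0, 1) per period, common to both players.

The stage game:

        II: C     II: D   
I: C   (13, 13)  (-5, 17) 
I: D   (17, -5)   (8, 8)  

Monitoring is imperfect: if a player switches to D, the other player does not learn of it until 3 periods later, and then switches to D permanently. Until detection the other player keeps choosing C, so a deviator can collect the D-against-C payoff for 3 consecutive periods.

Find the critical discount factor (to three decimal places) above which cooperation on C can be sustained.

0.763

Deviating for the 3 undetected periods gains 17−13 = 4 per period over cooperation, then loses 13−8 = 5 per period forever once punishment starts.
Gain: 4(1 + δ + … + δ^2); loss: 5·δ^3/(1−δ).
No profitable deviation ⇔ 4(1−δ^3) ≤ 5·δ^3, i.e. δ^3 ≥ 4/(4+5) = 4/9.
Hence δ ≥ (4/9)^(1/3) ≈ 0.763.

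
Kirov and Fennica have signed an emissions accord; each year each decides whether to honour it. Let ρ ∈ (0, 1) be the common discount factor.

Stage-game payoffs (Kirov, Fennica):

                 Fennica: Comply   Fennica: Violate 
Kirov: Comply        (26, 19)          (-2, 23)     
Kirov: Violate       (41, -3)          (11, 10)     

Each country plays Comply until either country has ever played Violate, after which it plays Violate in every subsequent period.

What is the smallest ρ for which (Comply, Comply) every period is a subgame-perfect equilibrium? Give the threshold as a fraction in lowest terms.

1/2

Kirov's threshold: (41−26)/(41−11) = 1/2.
Fennica's threshold: (23−19)/(23−10) = 4/13.
1/2 > 4/13, so Kirov binds and ρ* = 1/2.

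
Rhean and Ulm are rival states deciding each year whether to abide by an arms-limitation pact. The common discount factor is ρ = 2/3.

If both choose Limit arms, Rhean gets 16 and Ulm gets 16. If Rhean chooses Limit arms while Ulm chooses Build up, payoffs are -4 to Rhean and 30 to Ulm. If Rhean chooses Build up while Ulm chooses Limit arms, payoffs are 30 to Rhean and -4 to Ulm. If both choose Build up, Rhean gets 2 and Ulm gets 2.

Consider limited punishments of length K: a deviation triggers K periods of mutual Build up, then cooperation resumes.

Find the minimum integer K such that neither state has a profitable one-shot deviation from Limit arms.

No profitable deviation requires (16−2)(ρ+…+ρ^K) ≥ 30−16, i.e. ρ+…+ρ^K ≥ 1 ≈ 1.0000.
With ρ = 2/3, the partial sums are K=1: 0.6667, K=2: 1.1111.
K = 2 is the first length at which the sum reaches 1.0000.

2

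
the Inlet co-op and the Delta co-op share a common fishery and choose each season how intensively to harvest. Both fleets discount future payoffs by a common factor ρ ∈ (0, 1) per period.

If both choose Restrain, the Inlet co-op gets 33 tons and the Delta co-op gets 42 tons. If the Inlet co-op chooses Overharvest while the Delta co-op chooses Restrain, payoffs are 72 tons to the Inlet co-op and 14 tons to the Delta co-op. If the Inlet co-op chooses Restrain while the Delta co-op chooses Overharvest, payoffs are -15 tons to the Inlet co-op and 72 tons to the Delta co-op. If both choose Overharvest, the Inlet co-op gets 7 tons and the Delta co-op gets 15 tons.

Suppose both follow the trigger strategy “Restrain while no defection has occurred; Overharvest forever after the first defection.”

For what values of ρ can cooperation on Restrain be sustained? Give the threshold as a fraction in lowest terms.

For the Inlet co-op: deviation gain 72−33 = 39, per-period punishment loss 33−7 = 26. IC gives ρ ≥ 39/65 = 3/5.
For the Delta co-op: gain 30, loss 27 per period, so ρ ≥ 30/57 = 10/19.
The tighter constraint is the Inlet co-op's, so cooperation needs ρ ≥ 3/5.

3/5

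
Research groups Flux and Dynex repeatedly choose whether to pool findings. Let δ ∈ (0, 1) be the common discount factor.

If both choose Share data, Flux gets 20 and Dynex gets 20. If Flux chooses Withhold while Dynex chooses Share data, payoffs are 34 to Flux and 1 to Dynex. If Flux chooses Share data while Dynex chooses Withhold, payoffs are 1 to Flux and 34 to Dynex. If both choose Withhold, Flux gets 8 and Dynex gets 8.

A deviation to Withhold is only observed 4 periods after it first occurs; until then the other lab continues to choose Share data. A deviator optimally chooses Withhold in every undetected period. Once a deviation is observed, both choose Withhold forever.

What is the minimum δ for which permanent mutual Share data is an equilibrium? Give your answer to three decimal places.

A deviator earns 34 for 4 periods, then 8 forever; cooperating earns 20 forever. Multiplying the IC by (1−δ):
20 ≥ 34(1−δ^4) + 8δ^4, so 26·δ^4 ≥ 14 and δ^4 ≥ 7/13.
δ ≥ (7/13)^(1/4) ≈ 0.857.

0.857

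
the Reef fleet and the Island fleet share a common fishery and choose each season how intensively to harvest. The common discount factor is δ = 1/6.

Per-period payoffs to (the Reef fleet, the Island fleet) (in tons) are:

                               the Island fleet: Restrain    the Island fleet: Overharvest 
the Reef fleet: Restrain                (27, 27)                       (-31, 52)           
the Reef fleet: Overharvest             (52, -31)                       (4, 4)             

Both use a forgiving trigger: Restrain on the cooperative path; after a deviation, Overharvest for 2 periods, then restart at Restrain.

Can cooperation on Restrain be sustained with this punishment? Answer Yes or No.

Comparing payoff streams over the 3 periods until play realigns: cooperate → 27(1+δ+…+δ^2); deviate → 52 + 4(δ+…+δ^2).
Cooperation is sustained iff (27−4)(δ+…+δ^2) ≥ 52−27.
δ+…+δ^2 = 1/6·(1−(1/6)^2)/(1−1/6) = 0.1944, and (52−27)/(27−4) = 1.0870.
0.1944 < 1.0870, so cooperation is not sustainable.

No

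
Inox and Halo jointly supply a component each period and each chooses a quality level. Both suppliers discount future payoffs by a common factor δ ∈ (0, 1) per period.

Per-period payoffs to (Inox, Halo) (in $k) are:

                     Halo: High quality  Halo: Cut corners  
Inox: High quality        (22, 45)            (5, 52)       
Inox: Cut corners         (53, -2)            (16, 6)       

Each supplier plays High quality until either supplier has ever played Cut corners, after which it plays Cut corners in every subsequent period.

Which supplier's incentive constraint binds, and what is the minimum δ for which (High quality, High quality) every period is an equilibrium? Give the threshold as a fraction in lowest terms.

Inox; δ ≥ 31/37

Inox's threshold: (53−22)/(53−16) = 31/37.
Halo's threshold: (52−45)/(52−6) = 7/46.
31/37 > 7/46, so Inox binds and δ* = 31/37.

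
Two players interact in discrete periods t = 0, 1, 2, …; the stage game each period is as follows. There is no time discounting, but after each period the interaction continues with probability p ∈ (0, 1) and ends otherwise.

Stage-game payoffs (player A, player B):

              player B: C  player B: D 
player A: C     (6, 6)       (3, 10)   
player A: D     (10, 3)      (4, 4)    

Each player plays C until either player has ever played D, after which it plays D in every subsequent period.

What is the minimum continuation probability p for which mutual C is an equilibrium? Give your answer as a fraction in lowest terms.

Expected cooperation value is 6 + p·6 + p²·6 + … = 6/(1−p); deviation gives 10 + p·4/(1−p).
6 ≥ 10(1−p) + 4p ⇒ 6p ≥ 4 ⇒ p ≥ 4/6 = 2/3.

2/3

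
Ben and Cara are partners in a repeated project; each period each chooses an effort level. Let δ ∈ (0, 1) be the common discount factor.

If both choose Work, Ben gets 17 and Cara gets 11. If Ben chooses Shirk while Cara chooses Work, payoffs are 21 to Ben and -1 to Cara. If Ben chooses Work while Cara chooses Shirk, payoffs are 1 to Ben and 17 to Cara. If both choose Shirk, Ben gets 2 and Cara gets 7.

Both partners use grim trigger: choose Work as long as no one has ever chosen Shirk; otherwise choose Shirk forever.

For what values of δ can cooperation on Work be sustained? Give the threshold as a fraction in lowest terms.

3/5

Ben's threshold: (21−17)/(21−2) = 4/19.
Cara's threshold: (17−11)/(17−7) = 3/5.
4/19 < 3/5, so Cara binds and δ* = 3/5.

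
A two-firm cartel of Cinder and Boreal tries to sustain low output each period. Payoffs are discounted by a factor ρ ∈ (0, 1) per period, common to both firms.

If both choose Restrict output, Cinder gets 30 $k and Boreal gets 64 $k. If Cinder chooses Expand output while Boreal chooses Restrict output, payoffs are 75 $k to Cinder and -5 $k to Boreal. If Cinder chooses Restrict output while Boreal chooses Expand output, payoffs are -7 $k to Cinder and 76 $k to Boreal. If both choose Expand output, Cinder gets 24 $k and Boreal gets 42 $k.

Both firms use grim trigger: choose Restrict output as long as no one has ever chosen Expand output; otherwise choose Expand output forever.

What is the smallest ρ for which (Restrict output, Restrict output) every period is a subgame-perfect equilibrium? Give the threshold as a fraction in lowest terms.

For Cinder: deviation gain 75−30 = 45, per-period punishment loss 30−24 = 6. IC gives ρ ≥ 45/51 = 15/17.
For Boreal: gain 12, loss 22 per period, so ρ ≥ 12/34 = 6/17.
The tighter constraint is Cinder's, so cooperation needs ρ ≥ 15/17.

15/17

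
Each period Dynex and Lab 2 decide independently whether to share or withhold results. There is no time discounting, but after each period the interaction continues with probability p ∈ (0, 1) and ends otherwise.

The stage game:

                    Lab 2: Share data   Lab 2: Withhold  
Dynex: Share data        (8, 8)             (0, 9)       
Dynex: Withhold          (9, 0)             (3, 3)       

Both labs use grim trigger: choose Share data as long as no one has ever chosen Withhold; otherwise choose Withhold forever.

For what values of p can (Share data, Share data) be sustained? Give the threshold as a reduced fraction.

1/6

With no time discounting, the continuation probability p plays the role of the discount factor.
Grim-trigger IC: 8/(1−p) ≥ 9 + 3p/(1−p) ⇒ p ≥ (9−8)/(9−3) = 1/6.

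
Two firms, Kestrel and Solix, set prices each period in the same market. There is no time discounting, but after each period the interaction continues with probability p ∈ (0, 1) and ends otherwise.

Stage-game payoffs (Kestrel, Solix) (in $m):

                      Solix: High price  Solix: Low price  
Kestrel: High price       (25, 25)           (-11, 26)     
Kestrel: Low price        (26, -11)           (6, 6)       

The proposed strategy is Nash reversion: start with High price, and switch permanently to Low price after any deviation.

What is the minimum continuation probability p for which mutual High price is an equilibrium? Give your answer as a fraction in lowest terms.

With no time discounting, the continuation probability p plays the role of the discount factor.
Grim-trigger IC: 25/(1−p) ≥ 26 + 6p/(1−p) ⇒ p ≥ (26−25)/(26−6) = 1/20.

1/20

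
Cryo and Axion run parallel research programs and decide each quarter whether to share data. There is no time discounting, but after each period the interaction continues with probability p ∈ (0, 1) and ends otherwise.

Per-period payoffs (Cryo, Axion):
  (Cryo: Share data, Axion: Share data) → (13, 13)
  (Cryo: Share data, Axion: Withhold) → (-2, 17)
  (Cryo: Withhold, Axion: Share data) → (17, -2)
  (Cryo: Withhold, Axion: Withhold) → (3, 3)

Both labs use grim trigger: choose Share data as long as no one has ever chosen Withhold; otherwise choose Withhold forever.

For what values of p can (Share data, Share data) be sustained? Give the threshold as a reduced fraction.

Expected cooperation value is 13 + p·13 + p²·13 + … = 13/(1−p); deviation gives 17 + p·3/(1−p).
13 ≥ 17(1−p) + 3p ⇒ 14p ≥ 4 ⇒ p ≥ 4/14 = 2/7.

2/7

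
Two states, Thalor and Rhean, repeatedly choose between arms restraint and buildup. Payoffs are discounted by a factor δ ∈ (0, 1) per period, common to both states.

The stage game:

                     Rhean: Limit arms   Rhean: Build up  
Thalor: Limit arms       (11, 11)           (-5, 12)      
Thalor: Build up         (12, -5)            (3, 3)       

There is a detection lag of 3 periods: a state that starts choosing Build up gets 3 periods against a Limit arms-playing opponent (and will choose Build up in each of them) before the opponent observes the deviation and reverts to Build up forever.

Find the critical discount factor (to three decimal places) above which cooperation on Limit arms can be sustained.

0.481

Deviating for the 3 undetected periods gains 12−11 = 1 per period over cooperation, then loses 11−3 = 8 per period forever once punishment starts.
Gain: 1(1 + δ + … + δ^2); loss: 8·δ^3/(1−δ).
No profitable deviation ⇔ 1(1−δ^3) ≤ 8·δ^3, i.e. δ^3 ≥ 1/(1+8) = 1/9.
Hence δ ≥ (1/9)^(1/3) ≈ 0.481.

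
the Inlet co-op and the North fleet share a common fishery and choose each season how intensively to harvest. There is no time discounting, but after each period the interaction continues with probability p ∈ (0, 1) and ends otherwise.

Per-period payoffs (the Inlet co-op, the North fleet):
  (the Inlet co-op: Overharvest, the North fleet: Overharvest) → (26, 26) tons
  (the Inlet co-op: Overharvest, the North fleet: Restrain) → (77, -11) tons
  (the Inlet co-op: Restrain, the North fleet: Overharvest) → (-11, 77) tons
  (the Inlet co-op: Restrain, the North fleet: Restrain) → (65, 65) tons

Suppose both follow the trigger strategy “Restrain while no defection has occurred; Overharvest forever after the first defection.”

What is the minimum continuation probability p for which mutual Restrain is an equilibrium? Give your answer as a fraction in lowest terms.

4/17

Expected cooperation value is 65 + p·65 + p²·65 + … = 65/(1−p); deviation gives 77 + p·26/(1−p).
65 ≥ 77(1−p) + 26p ⇒ 51p ≥ 12 ⇒ p ≥ 12/51 = 4/17.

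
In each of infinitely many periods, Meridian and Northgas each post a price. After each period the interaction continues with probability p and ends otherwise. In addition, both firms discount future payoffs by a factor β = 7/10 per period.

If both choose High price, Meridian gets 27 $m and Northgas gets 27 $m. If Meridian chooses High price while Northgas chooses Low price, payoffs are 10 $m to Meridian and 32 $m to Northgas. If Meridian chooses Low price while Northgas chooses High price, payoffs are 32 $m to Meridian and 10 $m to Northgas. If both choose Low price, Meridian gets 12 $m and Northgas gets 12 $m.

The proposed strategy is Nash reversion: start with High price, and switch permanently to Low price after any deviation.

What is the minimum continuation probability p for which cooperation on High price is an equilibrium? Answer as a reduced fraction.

Expected continuation weight on next period's payoff is β·p = 7/10·p, which plays the role of the discount factor.
Cooperation requires 7/10·p ≥ (32−27)/(32−12) = 1/4, hence p ≥ 5/14.

5/14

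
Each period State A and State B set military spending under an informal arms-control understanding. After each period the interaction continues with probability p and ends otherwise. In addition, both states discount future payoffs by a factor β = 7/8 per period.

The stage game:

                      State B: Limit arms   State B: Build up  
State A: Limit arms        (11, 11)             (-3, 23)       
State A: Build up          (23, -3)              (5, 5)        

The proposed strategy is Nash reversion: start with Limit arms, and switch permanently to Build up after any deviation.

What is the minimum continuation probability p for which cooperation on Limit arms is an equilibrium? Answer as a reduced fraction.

Expected continuation weight on next period's payoff is β·p = 7/8·p, which plays the role of the discount factor.
Cooperation requires 7/8·p ≥ (23−11)/(23−5) = 2/3, hence p ≥ 16/21.

16/21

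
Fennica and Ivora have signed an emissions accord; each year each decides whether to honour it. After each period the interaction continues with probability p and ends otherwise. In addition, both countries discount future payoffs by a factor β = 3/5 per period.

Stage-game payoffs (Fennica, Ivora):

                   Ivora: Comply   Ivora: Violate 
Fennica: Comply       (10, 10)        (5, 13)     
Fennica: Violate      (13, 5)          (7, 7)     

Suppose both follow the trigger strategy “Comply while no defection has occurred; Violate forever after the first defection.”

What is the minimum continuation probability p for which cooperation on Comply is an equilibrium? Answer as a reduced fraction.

5/6

Expected continuation weight on next period's payoff is β·p = 3/5·p, which plays the role of the discount factor.
Cooperation requires 3/5·p ≥ (13−10)/(13−7) = 1/2, hence p ≥ 5/6.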